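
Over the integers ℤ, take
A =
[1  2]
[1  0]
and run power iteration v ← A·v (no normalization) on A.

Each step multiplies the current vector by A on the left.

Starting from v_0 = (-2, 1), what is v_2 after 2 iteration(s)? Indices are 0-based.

v_2 = (-4, 0)

v_0 = (-2, 1).
v_1 = A·v_0 = (0, -2).
v_2 = A·v_1 = (-4, 0).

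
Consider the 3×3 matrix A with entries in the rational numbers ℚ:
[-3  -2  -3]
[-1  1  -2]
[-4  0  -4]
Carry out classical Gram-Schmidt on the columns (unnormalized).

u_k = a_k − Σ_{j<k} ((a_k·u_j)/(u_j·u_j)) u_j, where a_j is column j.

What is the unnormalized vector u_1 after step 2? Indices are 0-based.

u_1 = (-37/26, 31/26, 10/13)

Step 1: u_0 = a_0 = (-3, -1, -4).
Step 2: u_1 = a_1 − (5/26)·u_0 = (-37/26, 31/26, 10/13).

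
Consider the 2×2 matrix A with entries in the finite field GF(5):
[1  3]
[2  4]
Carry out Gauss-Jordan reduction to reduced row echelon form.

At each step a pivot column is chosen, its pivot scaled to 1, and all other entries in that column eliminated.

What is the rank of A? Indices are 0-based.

[1] R0 /= 1  ⇒  (1, 3)
     R1 -= 2·R0  ⇒  (0, 3)
[2] R1 /= 3  ⇒  (0, 1)
     R0 -= 3·R1  ⇒  (1, 0)

rank = 2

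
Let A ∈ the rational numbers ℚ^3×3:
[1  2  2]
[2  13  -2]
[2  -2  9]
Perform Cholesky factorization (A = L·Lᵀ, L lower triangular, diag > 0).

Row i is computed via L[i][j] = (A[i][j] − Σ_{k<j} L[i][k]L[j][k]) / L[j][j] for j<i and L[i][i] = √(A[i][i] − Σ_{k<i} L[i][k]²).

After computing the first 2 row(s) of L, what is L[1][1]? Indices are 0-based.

L[1][1] = 3

Step 1: L[0][0] = √(1) = 1.
  L[1][0] = (2) / L[0][0] = 2.
Step 2: L[1][1] = √(9) = 3.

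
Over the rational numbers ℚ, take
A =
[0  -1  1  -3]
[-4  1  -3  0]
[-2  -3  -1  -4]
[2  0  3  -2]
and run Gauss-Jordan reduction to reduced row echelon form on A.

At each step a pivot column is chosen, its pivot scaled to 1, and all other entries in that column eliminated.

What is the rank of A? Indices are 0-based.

rank = 4

[1] R0 <-> R1
[1] R0 /= -4  ⇒  (1, -1/4, 3/4, 0)
     R2 -= -2·R0  ⇒  (0, -7/2, 1/2, -4)
     R3 -= 2·R0  ⇒  (0, 1/2, 3/2, -2)
[2] R1 /= -1  ⇒  (0, 1, -1, 3)
     R0 -= -1/4·R1  ⇒  (1, 0, 1/2, 3/4)
     R2 -= -7/2·R1  ⇒  (0, 0, -3, 13/2)
     R3 -= 1/2·R1  ⇒  (0, 0, 2, -7/2)
[3] R2 /= -3  ⇒  (0, 0, 1, -13/6)
     R0 -= 1/2·R2  ⇒  (1, 0, 0, 11/6)
     R1 -= -1·R2  ⇒  (0, 1, 0, 5/6)
     R3 -= 2·R2  ⇒  (0, 0, 0, 5/6)
[4] R3 /= 5/6  ⇒  (0, 0, 0, 1)
     R0 -= 11/6·R3  ⇒  (1, 0, 0, 0)
     R1 -= 5/6·R3  ⇒  (0, 1, 0, 0)
     R2 -= -13/6·R3  ⇒  (0, 0, 1, 0)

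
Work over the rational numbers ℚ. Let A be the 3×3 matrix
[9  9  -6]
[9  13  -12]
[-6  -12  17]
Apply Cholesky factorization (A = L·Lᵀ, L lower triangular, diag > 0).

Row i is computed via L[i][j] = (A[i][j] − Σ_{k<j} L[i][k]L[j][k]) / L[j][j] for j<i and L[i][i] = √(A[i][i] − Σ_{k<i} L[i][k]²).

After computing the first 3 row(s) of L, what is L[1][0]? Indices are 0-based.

L[1][0] = 3

Step 1: L[0][0] = √(9) = 3.
  L[1][0] = (9) / L[0][0] = 3.
Step 2: L[1][1] = √(4) = 2.
  L[2][0] = (-6) / L[0][0] = -2.
  L[2][1] = (-6) / L[1][1] = -3.
Step 3: L[2][2] = √(4) = 2.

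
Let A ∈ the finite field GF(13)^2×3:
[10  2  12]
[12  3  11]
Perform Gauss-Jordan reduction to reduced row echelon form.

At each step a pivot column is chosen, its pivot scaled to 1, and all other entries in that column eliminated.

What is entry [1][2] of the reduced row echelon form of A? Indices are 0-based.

M[1][2] = 3

[1] R0 /= 10  ⇒  (1, 8, 9)
     R1 -= 12·R0  ⇒  (0, 11, 7)
[2] R1 /= 11  ⇒  (0, 1, 3)
     R0 -= 8·R1  ⇒  (1, 0, 11)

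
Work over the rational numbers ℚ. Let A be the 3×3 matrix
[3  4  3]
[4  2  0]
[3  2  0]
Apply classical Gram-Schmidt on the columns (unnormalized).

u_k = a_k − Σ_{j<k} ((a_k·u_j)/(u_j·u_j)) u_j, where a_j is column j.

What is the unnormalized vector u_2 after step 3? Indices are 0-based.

Step 1: u_0 = a_0 = (3, 4, 3).
Step 2: u_1 = a_1 − (13/17)·u_0 = (29/17, -18/17, -5/17).
Step 3: u_2 = a_2 − (9/34)·u_0 − (87/70)·u_1 = (3/35, 9/35, -3/7).

u_2 = (3/35, 9/35, -3/7)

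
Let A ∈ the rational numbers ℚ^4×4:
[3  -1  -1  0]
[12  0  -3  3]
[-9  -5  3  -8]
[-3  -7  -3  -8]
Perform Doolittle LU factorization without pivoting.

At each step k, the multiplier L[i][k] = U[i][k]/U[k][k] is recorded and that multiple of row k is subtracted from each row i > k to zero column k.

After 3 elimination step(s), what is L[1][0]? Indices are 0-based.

Step 1: pivot at (0,0) is 3.
  row1 ← row1 − (4)·row0  ⇒  L[1][0]=4, U row1=(0, 4, 1, 3)
  row2 ← row2 − (-3)·row0  ⇒  L[2][0]=-3, U row2=(0, -8, 0, -8)
  row3 ← row3 − (-1)·row0  ⇒  L[3][0]=-1, U row3=(0, -8, -4, -8)
Step 2: pivot at (1,1) is 4.
  row2 ← row2 − (-2)·row1  ⇒  L[2][1]=-2, U row2=(0, 0, 2, -2)
  row3 ← row3 − (-2)·row1  ⇒  L[3][1]=-2, U row3=(0, 0, -2, -2)
Step 3: pivot at (2,2) is 2.
  row3 ← row3 − (-1)·row2  ⇒  L[3][2]=-1, U row3=(0, 0, 0, -4)

L[1][0] = 4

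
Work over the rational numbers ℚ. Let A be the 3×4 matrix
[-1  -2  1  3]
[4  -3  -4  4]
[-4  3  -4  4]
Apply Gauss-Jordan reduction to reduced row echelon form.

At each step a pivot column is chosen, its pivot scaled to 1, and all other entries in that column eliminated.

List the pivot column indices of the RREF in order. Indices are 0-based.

step 1: normalize row 0 (÷-1) = (1, 2, -1, -3)
  row 1: subtract 4×row0 = (0, -11, 0, 16)
  row 2: subtract -4×row0 = (0, 11, -8, -8)
step 2: normalize row 1 (÷-11) = (0, 1, 0, -16/11)
  row 0: subtract 2×row1 = (1, 0, -1, -1/11)
  row 2: subtract 11×row1 = (0, 0, -8, 8)
step 3: normalize row 2 (÷-8) = (0, 0, 1, -1)
  row 0: subtract -1×row2 = (1, 0, 0, -12/11)

pivot columns: 0, 1, 2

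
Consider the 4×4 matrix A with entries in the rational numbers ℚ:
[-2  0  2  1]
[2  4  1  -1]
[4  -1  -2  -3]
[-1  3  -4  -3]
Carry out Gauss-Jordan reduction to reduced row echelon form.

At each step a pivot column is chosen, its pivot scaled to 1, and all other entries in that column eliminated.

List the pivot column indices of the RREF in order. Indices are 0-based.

pivot columns: 0, 1, 2, 3

[1] R0 /= -2  ⇒  (1, 0, -1, -1/2)
     R1 -= 2·R0  ⇒  (0, 4, 3, 0)
     R2 -= 4·R0  ⇒  (0, -1, 2, -1)
     R3 -= -1·R0  ⇒  (0, 3, -5, -7/2)
[2] R1 /= 4  ⇒  (0, 1, 3/4, 0)
     R2 -= -1·R1  ⇒  (0, 0, 11/4, -1)
     R3 -= 3·R1  ⇒  (0, 0, -29/4, -7/2)
[3] R2 /= 11/4  ⇒  (0, 0, 1, -4/11)
     R0 -= -1·R2  ⇒  (1, 0, 0, -19/22)
     R1 -= 3/4·R2  ⇒  (0, 1, 0, 3/11)
     R3 -= -29/4·R2  ⇒  (0, 0, 0, -135/22)
[4] R3 /= -135/22  ⇒  (0, 0, 0, 1)
     R0 -= -19/22·R3  ⇒  (1, 0, 0, 0)
     R1 -= 3/11·R3  ⇒  (0, 1, 0, 0)
     R2 -= -4/11·R3  ⇒  (0, 0, 1, 0)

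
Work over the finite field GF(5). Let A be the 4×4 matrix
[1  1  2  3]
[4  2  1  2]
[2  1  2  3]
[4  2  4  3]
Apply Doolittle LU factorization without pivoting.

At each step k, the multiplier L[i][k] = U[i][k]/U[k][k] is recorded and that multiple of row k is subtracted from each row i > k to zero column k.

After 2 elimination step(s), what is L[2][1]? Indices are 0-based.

L[2][1] = 3

k=0: U[0][0]=1
  eliminate (1,0): mult=4, new row 1: (0, 3, 3, 0); set L[1][0]=4
  eliminate (2,0): mult=2, new row 2: (0, 4, 3, 2); set L[2][0]=2
  eliminate (3,0): mult=4, new row 3: (0, 3, 1, 1); set L[3][0]=4
k=1: U[1][1]=3
  eliminate (2,1): mult=3, new row 2: (0, 0, 4, 2); set L[2][1]=3
  eliminate (3,1): mult=1, new row 3: (0, 0, 3, 1); set L[3][1]=1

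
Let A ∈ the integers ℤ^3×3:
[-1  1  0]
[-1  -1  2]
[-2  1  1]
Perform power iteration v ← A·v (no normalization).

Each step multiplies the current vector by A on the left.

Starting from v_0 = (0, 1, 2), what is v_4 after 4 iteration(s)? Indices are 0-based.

v_0 = (0, 1, 2).
v_1 = A·v_0 = (1, 3, 3).
v_2 = A·v_1 = (2, 2, 4).
v_3 = A·v_2 = (0, 4, 2).
v_4 = A·v_3 = (4, 0, 6).

v_4 = (4, 0, 6)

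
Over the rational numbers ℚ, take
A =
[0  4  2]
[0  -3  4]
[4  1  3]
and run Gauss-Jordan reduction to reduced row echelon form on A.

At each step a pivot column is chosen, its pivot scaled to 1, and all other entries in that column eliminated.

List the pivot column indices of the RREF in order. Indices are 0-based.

step 1: exchange rows 0,2
step 1: normalize row 0 (÷4) = (1, 1/4, 3/4)
step 2: normalize row 1 (÷-3) = (0, 1, -4/3)
  row 0: subtract 1/4×row1 = (1, 0, 13/12)
  row 2: subtract 4×row1 = (0, 0, 22/3)
step 3: normalize row 2 (÷22/3) = (0, 0, 1)
  row 0: subtract 13/12×row2 = (1, 0, 0)
  row 1: subtract -4/3×row2 = (0, 1, 0)

pivot columns: 0, 1, 2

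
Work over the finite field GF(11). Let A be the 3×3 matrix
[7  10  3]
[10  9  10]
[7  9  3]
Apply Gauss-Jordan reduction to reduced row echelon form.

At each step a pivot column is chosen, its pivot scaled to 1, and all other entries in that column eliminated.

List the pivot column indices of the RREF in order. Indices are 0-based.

step 1: normalize row 0 (÷7) = (1, 3, 2)
  row 1: subtract 10×row0 = (0, 1, 1)
  row 2: subtract 7×row0 = (0, 10, 0)
step 2: normalize row 1 (÷1) = (0, 1, 1)
  row 0: subtract 3×row1 = (1, 0, 10)
  row 2: subtract 10×row1 = (0, 0, 1)
step 3: normalize row 2 (÷1) = (0, 0, 1)
  row 0: subtract 10×row2 = (1, 0, 0)
  row 1: subtract 1×row2 = (0, 1, 0)

pivot columns: 0, 1, 2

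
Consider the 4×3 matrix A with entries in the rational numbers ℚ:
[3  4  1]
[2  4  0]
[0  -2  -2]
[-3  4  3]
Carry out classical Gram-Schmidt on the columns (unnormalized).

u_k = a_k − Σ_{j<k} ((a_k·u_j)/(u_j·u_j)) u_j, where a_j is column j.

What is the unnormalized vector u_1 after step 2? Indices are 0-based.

u_1 = (32/11, 36/11, -2, 56/11)

Step 1: u_0 = a_0 = (3, 2, 0, -3).
Step 2: u_1 = a_1 − (4/11)·u_0 = (32/11, 36/11, -2, 56/11).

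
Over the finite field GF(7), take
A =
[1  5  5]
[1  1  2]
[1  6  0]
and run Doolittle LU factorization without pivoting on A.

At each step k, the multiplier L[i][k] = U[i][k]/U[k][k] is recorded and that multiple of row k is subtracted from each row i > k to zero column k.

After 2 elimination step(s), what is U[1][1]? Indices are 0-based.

U[1][1] = 3

k=0: U[0][0]=1
  eliminate (1,0): mult=1, new row 1: (0, 3, 4); set L[1][0]=1
  eliminate (2,0): mult=1, new row 2: (0, 1, 2); set L[2][0]=1
k=1: U[1][1]=3
  eliminate (2,1): mult=5, new row 2: (0, 0, 3); set L[2][1]=5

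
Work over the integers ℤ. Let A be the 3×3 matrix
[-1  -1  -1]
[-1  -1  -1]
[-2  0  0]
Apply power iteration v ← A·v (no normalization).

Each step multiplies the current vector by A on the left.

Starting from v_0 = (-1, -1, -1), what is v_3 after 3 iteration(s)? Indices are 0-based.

v_0 = (-1, -1, -1).
v_1 = A·v_0 = (3, 3, 2).
v_2 = A·v_1 = (-8, -8, -6).
v_3 = A·v_2 = (22, 22, 16).

v_3 = (22, 22, 16)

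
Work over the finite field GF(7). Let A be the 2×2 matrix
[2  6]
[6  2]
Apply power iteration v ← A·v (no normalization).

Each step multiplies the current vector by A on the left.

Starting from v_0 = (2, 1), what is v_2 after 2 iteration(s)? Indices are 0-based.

v_0 = (2, 1).
v_1 = A·v_0 = (3, 0).
v_2 = A·v_1 = (6, 4).

v_2 = (6, 4)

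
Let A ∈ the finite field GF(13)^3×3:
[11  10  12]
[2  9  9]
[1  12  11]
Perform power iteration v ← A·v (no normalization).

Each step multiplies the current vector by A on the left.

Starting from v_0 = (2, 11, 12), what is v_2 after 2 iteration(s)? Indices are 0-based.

v_0 = (2, 11, 12).
v_1 = A·v_0 = (3, 3, 6).
v_2 = A·v_1 = (5, 9, 1).

v_2 = (5, 9, 1)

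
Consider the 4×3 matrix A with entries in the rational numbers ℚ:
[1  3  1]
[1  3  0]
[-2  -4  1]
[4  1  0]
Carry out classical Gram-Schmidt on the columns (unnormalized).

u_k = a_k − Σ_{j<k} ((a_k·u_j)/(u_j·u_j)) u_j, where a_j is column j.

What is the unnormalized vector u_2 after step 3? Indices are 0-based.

Step 1: u_0 = a_0 = (1, 1, -2, 4).
Step 2: u_1 = a_1 − (9/11)·u_0 = (24/11, 24/11, -26/11, -25/11).
Step 3: u_2 = a_2 − (-1/22)·u_0 − (-2/223)·u_1 = (475/446, 29/446, 198/223, 36/223).

u_2 = (475/446, 29/446, 198/223, 36/223)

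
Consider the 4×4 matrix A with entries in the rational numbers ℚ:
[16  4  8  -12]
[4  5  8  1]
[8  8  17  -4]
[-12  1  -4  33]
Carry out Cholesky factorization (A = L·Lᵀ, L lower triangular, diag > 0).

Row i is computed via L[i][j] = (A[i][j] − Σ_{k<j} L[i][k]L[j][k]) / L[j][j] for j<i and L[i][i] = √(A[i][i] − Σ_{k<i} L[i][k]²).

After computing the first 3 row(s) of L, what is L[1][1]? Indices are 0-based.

L[1][1] = 2

Step 1: L[0][0] = √(16) = 4.
  L[1][0] = (4) / L[0][0] = 1.
Step 2: L[1][1] = √(4) = 2.
  L[2][0] = (8) / L[0][0] = 2.
  L[2][1] = (6) / L[1][1] = 3.
Step 3: L[2][2] = √(4) = 2.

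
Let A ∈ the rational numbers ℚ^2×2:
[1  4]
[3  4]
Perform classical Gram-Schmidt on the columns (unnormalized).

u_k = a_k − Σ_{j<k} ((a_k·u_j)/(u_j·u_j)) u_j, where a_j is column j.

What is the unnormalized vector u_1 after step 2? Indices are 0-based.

Step 1: u_0 = a_0 = (1, 3).
Step 2: u_1 = a_1 − (8/5)·u_0 = (12/5, -4/5).

u_1 = (12/5, -4/5)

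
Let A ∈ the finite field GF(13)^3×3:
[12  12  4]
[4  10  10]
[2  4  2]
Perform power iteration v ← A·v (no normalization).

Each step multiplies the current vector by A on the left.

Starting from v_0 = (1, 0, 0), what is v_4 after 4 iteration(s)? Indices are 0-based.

v_0 = (1, 0, 0).
v_1 = A·v_0 = (12, 4, 2).
v_2 = A·v_1 = (5, 4, 5).
v_3 = A·v_2 = (11, 6, 10).
v_4 = A·v_3 = (10, 9, 1).

v_4 = (10, 9, 1)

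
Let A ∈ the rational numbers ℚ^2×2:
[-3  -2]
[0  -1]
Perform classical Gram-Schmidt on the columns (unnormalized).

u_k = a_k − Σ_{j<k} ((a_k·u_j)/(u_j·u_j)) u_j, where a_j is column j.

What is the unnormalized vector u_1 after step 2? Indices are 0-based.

Step 1: u_0 = a_0 = (-3, 0).
Step 2: u_1 = a_1 − (2/3)·u_0 = (0, -1).

u_1 = (0, -1)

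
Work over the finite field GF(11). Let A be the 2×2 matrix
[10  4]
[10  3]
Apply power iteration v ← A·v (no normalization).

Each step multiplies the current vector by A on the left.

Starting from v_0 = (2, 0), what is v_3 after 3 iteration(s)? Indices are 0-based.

v_0 = (2, 0).
v_1 = A·v_0 = (9, 9).
v_2 = A·v_1 = (5, 7).
v_3 = A·v_2 = (1, 5).

v_3 = (1, 5)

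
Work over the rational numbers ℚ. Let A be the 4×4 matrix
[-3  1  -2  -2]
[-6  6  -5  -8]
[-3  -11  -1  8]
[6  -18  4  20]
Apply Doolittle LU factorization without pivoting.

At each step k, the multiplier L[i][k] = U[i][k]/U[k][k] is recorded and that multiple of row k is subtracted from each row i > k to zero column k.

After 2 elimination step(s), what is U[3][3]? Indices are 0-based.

U[3][3] = 0

k=0: U[0][0]=-3
  eliminate (1,0): mult=2, new row 1: (0, 4, -1, -4); set L[1][0]=2
  eliminate (2,0): mult=1, new row 2: (0, -12, 1, 10); set L[2][0]=1
  eliminate (3,0): mult=-2, new row 3: (0, -16, 0, 16); set L[3][0]=-2
k=1: U[1][1]=4
  eliminate (2,1): mult=-3, new row 2: (0, 0, -2, -2); set L[2][1]=-3
  eliminate (3,1): mult=-4, new row 3: (0, 0, -4, 0); set L[3][1]=-4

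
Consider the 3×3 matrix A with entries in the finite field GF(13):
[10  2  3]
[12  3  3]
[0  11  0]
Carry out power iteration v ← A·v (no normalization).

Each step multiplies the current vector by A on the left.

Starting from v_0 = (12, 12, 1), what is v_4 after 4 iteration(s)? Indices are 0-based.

v_0 = (12, 12, 1).
v_1 = A·v_0 = (4, 1, 2).
v_2 = A·v_1 = (9, 5, 11).
v_3 = A·v_2 = (3, 0, 3).
v_4 = A·v_3 = (0, 6, 0).

v_4 = (0, 6, 0)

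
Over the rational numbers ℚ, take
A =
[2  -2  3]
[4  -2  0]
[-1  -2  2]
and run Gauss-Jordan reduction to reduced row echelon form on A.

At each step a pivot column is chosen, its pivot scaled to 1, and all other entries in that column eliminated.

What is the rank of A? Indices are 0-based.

step 1: normalize row 0 (÷2) = (1, -1, 3/2)
  row 1: subtract 4×row0 = (0, 2, -6)
  row 2: subtract -1×row0 = (0, -3, 7/2)
step 2: normalize row 1 (÷2) = (0, 1, -3)
  row 0: subtract -1×row1 = (1, 0, -3/2)
  row 2: subtract -3×row1 = (0, 0, -11/2)
step 3: normalize row 2 (÷-11/2) = (0, 0, 1)
  row 0: subtract -3/2×row2 = (1, 0, 0)
  row 1: subtract -3×row2 = (0, 1, 0)

rank = 3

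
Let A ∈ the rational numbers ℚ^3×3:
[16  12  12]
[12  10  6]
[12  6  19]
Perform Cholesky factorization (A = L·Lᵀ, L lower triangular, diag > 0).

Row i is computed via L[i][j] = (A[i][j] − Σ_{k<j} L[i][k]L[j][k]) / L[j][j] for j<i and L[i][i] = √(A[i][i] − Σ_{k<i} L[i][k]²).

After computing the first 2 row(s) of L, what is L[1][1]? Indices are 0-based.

Step 1: L[0][0] = √(16) = 4.
  L[1][0] = (12) / L[0][0] = 3.
Step 2: L[1][1] = √(1) = 1.

L[1][1] = 1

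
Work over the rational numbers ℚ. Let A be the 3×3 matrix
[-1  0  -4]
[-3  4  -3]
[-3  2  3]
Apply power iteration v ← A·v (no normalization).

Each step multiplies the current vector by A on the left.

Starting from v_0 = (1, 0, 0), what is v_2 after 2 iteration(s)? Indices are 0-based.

v_2 = (13, 0, -12)

v_0 = (1, 0, 0).
v_1 = A·v_0 = (-1, -3, -3).
v_2 = A·v_1 = (13, 0, -12).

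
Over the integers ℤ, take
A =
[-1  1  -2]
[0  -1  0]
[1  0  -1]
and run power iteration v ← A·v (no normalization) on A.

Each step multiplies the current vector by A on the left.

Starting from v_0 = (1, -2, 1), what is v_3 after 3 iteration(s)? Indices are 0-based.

v_0 = (1, -2, 1).
v_1 = A·v_0 = (-5, 2, 0).
v_2 = A·v_1 = (7, -2, -5).
v_3 = A·v_2 = (1, 2, 12).

v_3 = (1, 2, 12)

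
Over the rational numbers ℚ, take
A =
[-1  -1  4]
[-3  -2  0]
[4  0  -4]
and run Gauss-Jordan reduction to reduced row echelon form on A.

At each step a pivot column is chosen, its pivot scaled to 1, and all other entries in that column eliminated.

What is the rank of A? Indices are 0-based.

rank = 3

step 1: normalize row 0 (÷-1) = (1, 1, -4)
  row 1: subtract -3×row0 = (0, 1, -12)
  row 2: subtract 4×row0 = (0, -4, 12)
step 2: normalize row 1 (÷1) = (0, 1, -12)
  row 0: subtract 1×row1 = (1, 0, 8)
  row 2: subtract -4×row1 = (0, 0, -36)
step 3: normalize row 2 (÷-36) = (0, 0, 1)
  row 0: subtract 8×row2 = (1, 0, 0)
  row 1: subtract -12×row2 = (0, 1, 0)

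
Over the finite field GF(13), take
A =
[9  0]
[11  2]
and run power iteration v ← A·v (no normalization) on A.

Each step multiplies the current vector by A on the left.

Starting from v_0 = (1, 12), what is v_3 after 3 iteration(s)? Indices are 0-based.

v_0 = (1, 12).
v_1 = A·v_0 = (9, 9).
v_2 = A·v_1 = (3, 0).
v_3 = A·v_2 = (1, 7).

v_3 = (1, 7)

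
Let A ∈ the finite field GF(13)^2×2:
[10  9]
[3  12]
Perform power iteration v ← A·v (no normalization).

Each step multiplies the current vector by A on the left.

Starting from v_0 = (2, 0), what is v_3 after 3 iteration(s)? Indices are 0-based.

v_3 = (10, 6)

v_0 = (2, 0).
v_1 = A·v_0 = (7, 6).
v_2 = A·v_1 = (7, 2).
v_3 = A·v_2 = (10, 6).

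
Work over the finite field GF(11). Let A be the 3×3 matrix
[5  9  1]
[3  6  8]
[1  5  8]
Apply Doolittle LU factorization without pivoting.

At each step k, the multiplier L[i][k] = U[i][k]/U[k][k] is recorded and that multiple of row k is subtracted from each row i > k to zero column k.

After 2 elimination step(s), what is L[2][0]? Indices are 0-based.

[col 0] pivot 5
  R1 -= 5*R0 → (0, 5, 3)  (L[1][0] := 5)
  R2 -= 9*R0 → (0, 1, 10)  (L[2][0] := 9)
[col 1] pivot 5
  R2 -= 9*R1 → (0, 0, 5)  (L[2][1] := 9)

L[2][0] = 9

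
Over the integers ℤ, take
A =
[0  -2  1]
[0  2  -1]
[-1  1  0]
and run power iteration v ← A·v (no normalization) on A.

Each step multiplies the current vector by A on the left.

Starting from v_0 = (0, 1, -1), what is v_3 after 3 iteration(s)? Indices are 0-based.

v_0 = (0, 1, -1).
v_1 = A·v_0 = (-3, 3, 1).
v_2 = A·v_1 = (-5, 5, 6).
v_3 = A·v_2 = (-4, 4, 10).

v_3 = (-4, 4, 10)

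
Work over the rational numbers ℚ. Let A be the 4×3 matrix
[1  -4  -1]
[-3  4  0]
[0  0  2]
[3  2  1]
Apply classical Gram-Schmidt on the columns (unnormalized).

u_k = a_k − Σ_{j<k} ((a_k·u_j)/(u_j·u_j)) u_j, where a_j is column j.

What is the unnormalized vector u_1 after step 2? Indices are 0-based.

u_1 = (-66/19, 46/19, 0, 68/19)

Step 1: u_0 = a_0 = (1, -3, 0, 3).
Step 2: u_1 = a_1 − (-10/19)·u_0 = (-66/19, 46/19, 0, 68/19).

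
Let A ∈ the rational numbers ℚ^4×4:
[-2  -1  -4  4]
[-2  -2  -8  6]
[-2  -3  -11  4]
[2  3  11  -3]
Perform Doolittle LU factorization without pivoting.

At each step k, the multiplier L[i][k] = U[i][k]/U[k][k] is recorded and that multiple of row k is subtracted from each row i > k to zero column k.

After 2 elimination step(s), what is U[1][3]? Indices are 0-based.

U[1][3] = 2

k=0: U[0][0]=-2
  eliminate (1,0): mult=1, new row 1: (0, -1, -4, 2); set L[1][0]=1
  eliminate (2,0): mult=1, new row 2: (0, -2, -7, 0); set L[2][0]=1
  eliminate (3,0): mult=-1, new row 3: (0, 2, 7, 1); set L[3][0]=-1
k=1: U[1][1]=-1
  eliminate (2,1): mult=2, new row 2: (0, 0, 1, -4); set L[2][1]=2
  eliminate (3,1): mult=-2, new row 3: (0, 0, -1, 5); set L[3][1]=-2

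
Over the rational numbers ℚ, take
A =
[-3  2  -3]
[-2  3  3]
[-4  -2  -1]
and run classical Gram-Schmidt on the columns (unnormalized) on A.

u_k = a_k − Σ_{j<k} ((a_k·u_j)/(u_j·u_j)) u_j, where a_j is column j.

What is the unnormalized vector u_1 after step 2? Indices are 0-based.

Step 1: u_0 = a_0 = (-3, -2, -4).
Step 2: u_1 = a_1 − (-4/29)·u_0 = (46/29, 79/29, -74/29).

u_1 = (46/29, 79/29, -74/29)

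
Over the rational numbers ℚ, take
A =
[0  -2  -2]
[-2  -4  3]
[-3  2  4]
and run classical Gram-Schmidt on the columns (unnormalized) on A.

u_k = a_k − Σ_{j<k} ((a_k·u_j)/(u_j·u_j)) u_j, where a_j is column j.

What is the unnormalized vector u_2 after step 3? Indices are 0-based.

u_2 = (-136/77, 51/77, -34/77)

Step 1: u_0 = a_0 = (0, -2, -3).
Step 2: u_1 = a_1 − (2/13)·u_0 = (-2, -48/13, 32/13).
Step 3: u_2 = a_2 − (-18/13)·u_0 − (9/77)·u_1 = (-136/77, 51/77, -34/77).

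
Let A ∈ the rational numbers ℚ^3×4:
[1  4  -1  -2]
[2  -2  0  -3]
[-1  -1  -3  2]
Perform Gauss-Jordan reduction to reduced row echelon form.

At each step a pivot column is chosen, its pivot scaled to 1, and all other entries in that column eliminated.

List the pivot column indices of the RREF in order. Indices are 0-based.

step 1: normalize row 0 (÷1) = (1, 4, -1, -2)
  row 1: subtract 2×row0 = (0, -10, 2, 1)
  row 2: subtract -1×row0 = (0, 3, -4, 0)
step 2: normalize row 1 (÷-10) = (0, 1, -1/5, -1/10)
  row 0: subtract 4×row1 = (1, 0, -1/5, -8/5)
  row 2: subtract 3×row1 = (0, 0, -17/5, 3/10)
step 3: normalize row 2 (÷-17/5) = (0, 0, 1, -3/34)
  row 0: subtract -1/5×row2 = (1, 0, 0, -55/34)
  row 1: subtract -1/5×row2 = (0, 1, 0, -2/17)

pivot columns: 0, 1, 2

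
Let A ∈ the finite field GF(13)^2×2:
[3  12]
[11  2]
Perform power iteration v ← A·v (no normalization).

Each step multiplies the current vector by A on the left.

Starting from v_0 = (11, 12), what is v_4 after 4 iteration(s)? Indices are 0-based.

v_4 = (3, 7)

v_0 = (11, 12).
v_1 = A·v_0 = (8, 2).
v_2 = A·v_1 = (9, 1).
v_3 = A·v_2 = (0, 10).
v_4 = A·v_3 = (3, 7).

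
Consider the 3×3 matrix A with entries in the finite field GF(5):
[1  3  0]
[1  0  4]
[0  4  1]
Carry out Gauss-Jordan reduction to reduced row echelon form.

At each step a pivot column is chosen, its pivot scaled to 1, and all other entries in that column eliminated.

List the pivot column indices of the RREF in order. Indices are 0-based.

pivot columns: 0, 1, 2

step 1: normalize row 0 (÷1) = (1, 3, 0)
  row 1: subtract 1×row0 = (0, 2, 4)
step 2: normalize row 1 (÷2) = (0, 1, 2)
  row 0: subtract 3×row1 = (1, 0, 4)
  row 2: subtract 4×row1 = (0, 0, 3)
step 3: normalize row 2 (÷3) = (0, 0, 1)
  row 0: subtract 4×row2 = (1, 0, 0)
  row 1: subtract 2×row2 = (0, 1, 0)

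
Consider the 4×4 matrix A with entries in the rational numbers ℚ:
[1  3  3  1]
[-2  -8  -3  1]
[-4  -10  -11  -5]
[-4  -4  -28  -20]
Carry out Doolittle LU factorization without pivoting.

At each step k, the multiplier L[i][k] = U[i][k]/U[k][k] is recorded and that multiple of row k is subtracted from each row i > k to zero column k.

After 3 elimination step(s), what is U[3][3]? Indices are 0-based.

[col 0] pivot 1
  R1 -= -2*R0 → (0, -2, 3, 3)  (L[1][0] := -2)
  R2 -= -4*R0 → (0, 2, 1, -1)  (L[2][0] := -4)
  R3 -= -4*R0 → (0, 8, -16, -16)  (L[3][0] := -4)
[col 1] pivot -2
  R2 -= -1*R1 → (0, 0, 4, 2)  (L[2][1] := -1)
  R3 -= -4*R1 → (0, 0, -4, -4)  (L[3][1] := -4)
[col 2] pivot 4
  R3 -= -1*R2 → (0, 0, 0, -2)  (L[3][2] := -1)

U[3][3] = -2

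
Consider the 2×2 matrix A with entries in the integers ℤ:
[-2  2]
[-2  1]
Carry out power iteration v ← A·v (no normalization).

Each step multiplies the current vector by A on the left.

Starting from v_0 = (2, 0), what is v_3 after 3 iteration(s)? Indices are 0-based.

v_0 = (2, 0).
v_1 = A·v_0 = (-4, -4).
v_2 = A·v_1 = (0, 4).
v_3 = A·v_2 = (8, 4).

v_3 = (8, 4)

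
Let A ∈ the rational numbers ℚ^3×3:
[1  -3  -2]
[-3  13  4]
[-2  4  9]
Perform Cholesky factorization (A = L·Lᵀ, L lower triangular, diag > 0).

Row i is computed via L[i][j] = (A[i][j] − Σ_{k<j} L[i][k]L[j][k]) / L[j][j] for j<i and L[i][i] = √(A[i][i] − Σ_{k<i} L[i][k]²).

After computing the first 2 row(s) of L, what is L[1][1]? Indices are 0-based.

Step 1: L[0][0] = √(1) = 1.
  L[1][0] = (-3) / L[0][0] = -3.
Step 2: L[1][1] = √(4) = 2.

L[1][1] = 2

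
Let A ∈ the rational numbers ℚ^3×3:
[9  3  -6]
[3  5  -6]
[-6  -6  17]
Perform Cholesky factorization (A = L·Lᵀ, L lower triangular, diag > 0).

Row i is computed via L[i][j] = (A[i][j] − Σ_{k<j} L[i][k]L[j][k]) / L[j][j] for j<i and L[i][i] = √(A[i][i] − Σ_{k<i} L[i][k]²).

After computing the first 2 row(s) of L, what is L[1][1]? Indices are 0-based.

Step 1: L[0][0] = √(9) = 3.
  L[1][0] = (3) / L[0][0] = 1.
Step 2: L[1][1] = √(4) = 2.

L[1][1] = 2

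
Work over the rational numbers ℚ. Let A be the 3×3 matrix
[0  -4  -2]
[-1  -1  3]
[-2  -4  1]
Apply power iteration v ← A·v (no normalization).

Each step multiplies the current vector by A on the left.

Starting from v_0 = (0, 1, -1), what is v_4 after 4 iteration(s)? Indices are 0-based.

v_4 = (-110, -37, -125)

v_0 = (0, 1, -1).
v_1 = A·v_0 = (-2, -4, -5).
v_2 = A·v_1 = (26, -9, 15).
v_3 = A·v_2 = (6, 28, -1).
v_4 = A·v_3 = (-110, -37, -125).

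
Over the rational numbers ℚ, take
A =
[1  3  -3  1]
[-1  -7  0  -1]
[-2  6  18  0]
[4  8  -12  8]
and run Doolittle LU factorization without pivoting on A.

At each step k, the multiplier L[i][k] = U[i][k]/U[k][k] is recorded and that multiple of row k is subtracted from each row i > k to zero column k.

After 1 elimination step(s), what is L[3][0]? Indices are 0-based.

L[3][0] = 4

k=0: U[0][0]=1
  eliminate (1,0): mult=-1, new row 1: (0, -4, -3, 0); set L[1][0]=-1
  eliminate (2,0): mult=-2, new row 2: (0, 12, 12, 2); set L[2][0]=-2
  eliminate (3,0): mult=4, new row 3: (0, -4, 0, 4); set L[3][0]=4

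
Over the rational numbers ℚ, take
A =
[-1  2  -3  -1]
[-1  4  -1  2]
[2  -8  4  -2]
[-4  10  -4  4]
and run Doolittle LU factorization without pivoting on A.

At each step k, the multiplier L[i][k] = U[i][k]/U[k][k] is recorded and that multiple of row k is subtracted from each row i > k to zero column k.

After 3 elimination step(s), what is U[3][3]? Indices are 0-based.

Step 1: pivot at (0,0) is -1.
  row1 ← row1 − (1)·row0  ⇒  L[1][0]=1, U row1=(0, 2, 2, 3)
  row2 ← row2 − (-2)·row0  ⇒  L[2][0]=-2, U row2=(0, -4, -2, -4)
  row3 ← row3 − (4)·row0  ⇒  L[3][0]=4, U row3=(0, 2, 8, 8)
Step 2: pivot at (1,1) is 2.
  row2 ← row2 − (-2)·row1  ⇒  L[2][1]=-2, U row2=(0, 0, 2, 2)
  row3 ← row3 − (1)·row1  ⇒  L[3][1]=1, U row3=(0, 0, 6, 5)
Step 3: pivot at (2,2) is 2.
  row3 ← row3 − (3)·row2  ⇒  L[3][2]=3, U row3=(0, 0, 0, -1)

U[3][3] = -1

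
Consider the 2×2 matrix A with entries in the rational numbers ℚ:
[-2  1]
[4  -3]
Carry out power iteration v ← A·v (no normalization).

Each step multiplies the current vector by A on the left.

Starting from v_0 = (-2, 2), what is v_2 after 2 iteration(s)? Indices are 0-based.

v_0 = (-2, 2).
v_1 = A·v_0 = (6, -14).
v_2 = A·v_1 = (-26, 66).

v_2 = (-26, 66)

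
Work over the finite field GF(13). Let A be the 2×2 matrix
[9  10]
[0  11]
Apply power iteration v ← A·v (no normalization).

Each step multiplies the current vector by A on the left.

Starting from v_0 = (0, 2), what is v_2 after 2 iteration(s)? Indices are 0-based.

v_0 = (0, 2).
v_1 = A·v_0 = (7, 9).
v_2 = A·v_1 = (10, 8).

v_2 = (10, 8)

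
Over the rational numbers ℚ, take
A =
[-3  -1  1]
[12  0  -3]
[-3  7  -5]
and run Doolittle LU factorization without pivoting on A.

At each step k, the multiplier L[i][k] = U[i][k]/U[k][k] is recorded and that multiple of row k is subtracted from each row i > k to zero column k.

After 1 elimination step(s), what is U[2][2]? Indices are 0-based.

U[2][2] = -6

k=0: U[0][0]=-3
  eliminate (1,0): mult=-4, new row 1: (0, -4, 1); set L[1][0]=-4
  eliminate (2,0): mult=1, new row 2: (0, 8, -6); set L[2][0]=1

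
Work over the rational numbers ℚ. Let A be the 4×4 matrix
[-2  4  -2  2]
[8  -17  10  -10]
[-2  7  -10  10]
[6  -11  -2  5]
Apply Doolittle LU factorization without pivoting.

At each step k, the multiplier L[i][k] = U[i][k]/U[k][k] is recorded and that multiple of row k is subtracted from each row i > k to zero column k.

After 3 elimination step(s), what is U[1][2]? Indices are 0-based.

Step 1: pivot at (0,0) is -2.
  row1 ← row1 − (-4)·row0  ⇒  L[1][0]=-4, U row1=(0, -1, 2, -2)
  row2 ← row2 − (1)·row0  ⇒  L[2][0]=1, U row2=(0, 3, -8, 8)
  row3 ← row3 − (-3)·row0  ⇒  L[3][0]=-3, U row3=(0, 1, -8, 11)
Step 2: pivot at (1,1) is -1.
  row2 ← row2 − (-3)·row1  ⇒  L[2][1]=-3, U row2=(0, 0, -2, 2)
  row3 ← row3 − (-1)·row1  ⇒  L[3][1]=-1, U row3=(0, 0, -6, 9)
Step 3: pivot at (2,2) is -2.
  row3 ← row3 − (3)·row2  ⇒  L[3][2]=3, U row3=(0, 0, 0, 3)

U[1][2] = 2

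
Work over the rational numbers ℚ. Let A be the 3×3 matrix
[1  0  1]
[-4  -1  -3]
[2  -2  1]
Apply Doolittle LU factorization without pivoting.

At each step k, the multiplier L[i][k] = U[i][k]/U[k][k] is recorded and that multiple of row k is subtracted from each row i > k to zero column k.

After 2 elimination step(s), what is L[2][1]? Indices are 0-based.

L[2][1] = 2

Step 1: pivot at (0,0) is 1.
  row1 ← row1 − (-4)·row0  ⇒  L[1][0]=-4, U row1=(0, -1, 1)
  row2 ← row2 − (2)·row0  ⇒  L[2][0]=2, U row2=(0, -2, -1)
Step 2: pivot at (1,1) is -1.
  row2 ← row2 − (2)·row1  ⇒  L[2][1]=2, U row2=(0, 0, -3)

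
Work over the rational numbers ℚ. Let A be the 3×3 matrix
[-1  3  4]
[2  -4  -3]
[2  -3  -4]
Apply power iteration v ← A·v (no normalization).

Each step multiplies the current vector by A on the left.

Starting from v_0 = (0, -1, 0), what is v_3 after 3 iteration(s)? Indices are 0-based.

v_3 = (-240, 268, 267)

v_0 = (0, -1, 0).
v_1 = A·v_0 = (-3, 4, 3).
v_2 = A·v_1 = (27, -31, -30).
v_3 = A·v_2 = (-240, 268, 267).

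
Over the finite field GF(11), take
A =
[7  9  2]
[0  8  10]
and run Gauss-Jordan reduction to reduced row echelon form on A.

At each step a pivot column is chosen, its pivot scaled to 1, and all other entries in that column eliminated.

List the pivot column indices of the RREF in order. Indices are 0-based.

pivot(0,0)=7: scale R0 → (1, 6, 5)
pivot(1,1)=8: scale R1 → (0, 1, 4)
  clear (0,1): R0 −= (6)R1 → (1, 0, 3)

pivot columns: 0, 1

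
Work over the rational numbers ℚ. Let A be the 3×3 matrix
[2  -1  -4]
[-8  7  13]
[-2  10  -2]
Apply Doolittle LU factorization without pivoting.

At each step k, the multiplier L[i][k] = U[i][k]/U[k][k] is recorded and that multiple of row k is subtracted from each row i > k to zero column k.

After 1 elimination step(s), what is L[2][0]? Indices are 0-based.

Step 1: pivot at (0,0) is 2.
  row1 ← row1 − (-4)·row0  ⇒  L[1][0]=-4, U row1=(0, 3, -3)
  row2 ← row2 − (-1)·row0  ⇒  L[2][0]=-1, U row2=(0, 9, -6)

L[2][0] = -1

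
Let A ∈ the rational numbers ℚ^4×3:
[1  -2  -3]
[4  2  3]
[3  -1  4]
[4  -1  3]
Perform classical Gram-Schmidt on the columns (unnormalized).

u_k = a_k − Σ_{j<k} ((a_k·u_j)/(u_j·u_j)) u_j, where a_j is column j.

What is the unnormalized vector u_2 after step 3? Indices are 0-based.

u_2 = (-1106/419, -569/419, 914/419, 160/419)

Step 1: u_0 = a_0 = (1, 4, 3, 4).
Step 2: u_1 = a_1 − (-1/42)·u_0 = (-83/42, 44/21, -13/14, -19/21).
Step 3: u_2 = a_2 − (11/14)·u_0 − (243/419)·u_1 = (-1106/419, -569/419, 914/419, 160/419).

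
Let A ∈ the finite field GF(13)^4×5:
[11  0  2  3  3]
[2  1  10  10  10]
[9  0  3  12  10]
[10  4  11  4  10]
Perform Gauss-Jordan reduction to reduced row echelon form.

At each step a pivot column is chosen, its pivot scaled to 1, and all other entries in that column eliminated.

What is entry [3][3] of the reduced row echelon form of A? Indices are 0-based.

M[3][3] = 0

[1] R0 /= 11  ⇒  (1, 0, 12, 5, 5)
     R1 -= 2·R0  ⇒  (0, 1, 12, 0, 0)
     R2 -= 9·R0  ⇒  (0, 0, 12, 6, 4)
     R3 -= 10·R0  ⇒  (0, 4, 8, 6, 12)
[2] R1 /= 1  ⇒  (0, 1, 12, 0, 0)
     R3 -= 4·R1  ⇒  (0, 0, 12, 6, 12)
[3] R2 /= 12  ⇒  (0, 0, 1, 7, 9)
     R0 -= 12·R2  ⇒  (1, 0, 0, 12, 1)
     R1 -= 12·R2  ⇒  (0, 1, 0, 7, 9)
     R3 -= 12·R2  ⇒  (0, 0, 0, 0, 8)
column 3 empty below row 3
[4] R3 /= 8  ⇒  (0, 0, 0, 0, 1)
     R0 -= 1·R3  ⇒  (1, 0, 0, 12, 0)
     R1 -= 9·R3  ⇒  (0, 1, 0, 7, 0)
     R2 -= 9·R3  ⇒  (0, 0, 1, 7, 0)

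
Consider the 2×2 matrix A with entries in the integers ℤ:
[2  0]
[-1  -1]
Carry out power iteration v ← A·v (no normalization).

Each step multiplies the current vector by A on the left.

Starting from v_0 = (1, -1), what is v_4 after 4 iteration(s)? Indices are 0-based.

v_0 = (1, -1).
v_1 = A·v_0 = (2, 0).
v_2 = A·v_1 = (4, -2).
v_3 = A·v_2 = (8, -2).
v_4 = A·v_3 = (16, -6).

v_4 = (16, -6)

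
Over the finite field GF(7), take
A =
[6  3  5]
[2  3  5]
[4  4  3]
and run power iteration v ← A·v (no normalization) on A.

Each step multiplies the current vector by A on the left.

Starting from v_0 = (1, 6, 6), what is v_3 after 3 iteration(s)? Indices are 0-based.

v_0 = (1, 6, 6).
v_1 = A·v_0 = (5, 1, 4).
v_2 = A·v_1 = (4, 5, 1).
v_3 = A·v_2 = (2, 0, 4).

v_3 = (2, 0, 4)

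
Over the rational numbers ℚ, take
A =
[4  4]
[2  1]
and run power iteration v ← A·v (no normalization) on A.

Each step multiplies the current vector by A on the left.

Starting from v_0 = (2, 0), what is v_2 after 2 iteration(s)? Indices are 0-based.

v_0 = (2, 0).
v_1 = A·v_0 = (8, 4).
v_2 = A·v_1 = (48, 20).

v_2 = (48, 20)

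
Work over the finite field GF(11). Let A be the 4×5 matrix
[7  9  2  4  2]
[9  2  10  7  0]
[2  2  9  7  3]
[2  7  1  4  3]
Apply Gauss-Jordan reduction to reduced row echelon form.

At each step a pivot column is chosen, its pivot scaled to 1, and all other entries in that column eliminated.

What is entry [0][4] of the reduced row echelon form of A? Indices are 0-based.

[1] R0 /= 7  ⇒  (1, 6, 5, 10, 5)
     R1 -= 9·R0  ⇒  (0, 3, 9, 5, 10)
     R2 -= 2·R0  ⇒  (0, 1, 10, 9, 4)
     R3 -= 2·R0  ⇒  (0, 6, 2, 6, 4)
[2] R1 /= 3  ⇒  (0, 1, 3, 9, 7)
     R0 -= 6·R1  ⇒  (1, 0, 9, 0, 7)
     R2 -= 1·R1  ⇒  (0, 0, 7, 0, 8)
     R3 -= 6·R1  ⇒  (0, 0, 6, 7, 6)
[3] R2 /= 7  ⇒  (0, 0, 1, 0, 9)
     R0 -= 9·R2  ⇒  (1, 0, 0, 0, 3)
     R1 -= 3·R2  ⇒  (0, 1, 0, 9, 2)
     R3 -= 6·R2  ⇒  (0, 0, 0, 7, 7)
[4] R3 /= 7  ⇒  (0, 0, 0, 1, 1)
     R1 -= 9·R3  ⇒  (0, 1, 0, 0, 4)

M[0][4] = 3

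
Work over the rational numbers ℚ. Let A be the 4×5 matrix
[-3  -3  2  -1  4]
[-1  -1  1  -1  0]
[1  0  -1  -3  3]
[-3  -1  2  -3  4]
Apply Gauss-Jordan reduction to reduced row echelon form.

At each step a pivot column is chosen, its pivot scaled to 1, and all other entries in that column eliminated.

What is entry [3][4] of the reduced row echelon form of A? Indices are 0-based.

M[3][4] = -3/5

step 1: normalize row 0 (÷-3) = (1, 1, -2/3, 1/3, -4/3)
  row 1: subtract -1×row0 = (0, 0, 1/3, -2/3, -4/3)
  row 2: subtract 1×row0 = (0, -1, -1/3, -10/3, 13/3)
  row 3: subtract -3×row0 = (0, 2, 0, -2, 0)
step 2: exchange rows 1,2
step 2: normalize row 1 (÷-1) = (0, 1, 1/3, 10/3, -13/3)
  row 0: subtract 1×row1 = (1, 0, -1, -3, 3)
  row 3: subtract 2×row1 = (0, 0, -2/3, -26/3, 26/3)
step 3: normalize row 2 (÷1/3) = (0, 0, 1, -2, -4)
  row 0: subtract -1×row2 = (1, 0, 0, -5, -1)
  row 1: subtract 1/3×row2 = (0, 1, 0, 4, -3)
  row 3: subtract -2/3×row2 = (0, 0, 0, -10, 6)
step 4: normalize row 3 (÷-10) = (0, 0, 0, 1, -3/5)
  row 0: subtract -5×row3 = (1, 0, 0, 0, -4)
  row 1: subtract 4×row3 = (0, 1, 0, 0, -3/5)
  row 2: subtract -2×row3 = (0, 0, 1, 0, -26/5)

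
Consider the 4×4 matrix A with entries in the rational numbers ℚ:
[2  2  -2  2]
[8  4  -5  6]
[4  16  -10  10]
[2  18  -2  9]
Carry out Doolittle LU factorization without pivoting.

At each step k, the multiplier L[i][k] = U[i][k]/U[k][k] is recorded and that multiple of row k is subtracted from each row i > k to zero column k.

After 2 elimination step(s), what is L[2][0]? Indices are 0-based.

L[2][0] = 2

Step 1: pivot at (0,0) is 2.
  row1 ← row1 − (4)·row0  ⇒  L[1][0]=4, U row1=(0, -4, 3, -2)
  row2 ← row2 − (2)·row0  ⇒  L[2][0]=2, U row2=(0, 12, -6, 6)
  row3 ← row3 − (1)·row0  ⇒  L[3][0]=1, U row3=(0, 16, 0, 7)
Step 2: pivot at (1,1) is -4.
  row2 ← row2 − (-3)·row1  ⇒  L[2][1]=-3, U row2=(0, 0, 3, 0)
  row3 ← row3 − (-4)·row1  ⇒  L[3][1]=-4, U row3=(0, 0, 12, -1)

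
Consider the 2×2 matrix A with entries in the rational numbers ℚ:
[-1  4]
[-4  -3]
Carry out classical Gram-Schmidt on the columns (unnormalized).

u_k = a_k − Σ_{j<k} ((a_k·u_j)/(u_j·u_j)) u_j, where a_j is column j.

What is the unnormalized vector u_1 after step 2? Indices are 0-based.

u_1 = (76/17, -19/17)

Step 1: u_0 = a_0 = (-1, -4).
Step 2: u_1 = a_1 − (8/17)·u_0 = (76/17, -19/17).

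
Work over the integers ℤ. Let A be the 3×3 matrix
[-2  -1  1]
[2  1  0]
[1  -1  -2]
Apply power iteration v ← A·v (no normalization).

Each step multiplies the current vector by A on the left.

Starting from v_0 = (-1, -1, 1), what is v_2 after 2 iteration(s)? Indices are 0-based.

v_0 = (-1, -1, 1).
v_1 = A·v_0 = (4, -3, -2).
v_2 = A·v_1 = (-7, 5, 11).

v_2 = (-7, 5, 11)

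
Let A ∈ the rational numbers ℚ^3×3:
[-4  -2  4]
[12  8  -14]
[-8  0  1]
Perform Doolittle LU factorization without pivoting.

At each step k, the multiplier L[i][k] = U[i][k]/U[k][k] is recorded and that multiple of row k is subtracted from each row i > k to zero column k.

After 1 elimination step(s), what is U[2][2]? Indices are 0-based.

Step 1: pivot at (0,0) is -4.
  row1 ← row1 − (-3)·row0  ⇒  L[1][0]=-3, U row1=(0, 2, -2)
  row2 ← row2 − (2)·row0  ⇒  L[2][0]=2, U row2=(0, 4, -7)

U[2][2] = -7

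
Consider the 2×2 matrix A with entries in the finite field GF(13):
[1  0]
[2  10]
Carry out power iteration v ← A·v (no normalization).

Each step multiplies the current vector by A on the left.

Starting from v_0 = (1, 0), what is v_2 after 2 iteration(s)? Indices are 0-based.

v_2 = (1, 9)

v_0 = (1, 0).
v_1 = A·v_0 = (1, 2).
v_2 = A·v_1 = (1, 9).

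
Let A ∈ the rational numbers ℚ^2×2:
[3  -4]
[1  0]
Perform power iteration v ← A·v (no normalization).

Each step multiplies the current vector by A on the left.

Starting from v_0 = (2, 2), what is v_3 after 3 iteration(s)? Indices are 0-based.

v_3 = (-34, -14)

v_0 = (2, 2).
v_1 = A·v_0 = (-2, 2).
v_2 = A·v_1 = (-14, -2).
v_3 = A·v_2 = (-34, -14).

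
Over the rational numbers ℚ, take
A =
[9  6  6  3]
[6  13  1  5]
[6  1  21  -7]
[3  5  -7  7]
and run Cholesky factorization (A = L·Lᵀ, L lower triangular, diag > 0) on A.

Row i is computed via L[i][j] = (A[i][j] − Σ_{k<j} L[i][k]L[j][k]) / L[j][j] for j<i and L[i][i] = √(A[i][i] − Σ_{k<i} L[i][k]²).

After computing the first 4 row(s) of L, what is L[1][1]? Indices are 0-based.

Step 1: L[0][0] = √(9) = 3.
  L[1][0] = (6) / L[0][0] = 2.
Step 2: L[1][1] = √(9) = 3.
  L[2][0] = (6) / L[0][0] = 2.
  L[2][1] = (-3) / L[1][1] = -1.
Step 3: L[2][2] = √(16) = 4.
  L[3][0] = (3) / L[0][0] = 1.
  L[3][1] = (3) / L[1][1] = 1.
  L[3][2] = (-8) / L[2][2] = -2.
Step 4: L[3][3] = √(1) = 1.

L[1][1] = 3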